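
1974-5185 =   -  3211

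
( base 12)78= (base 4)1130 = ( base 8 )134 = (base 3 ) 10102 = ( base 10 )92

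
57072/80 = 713 + 2/5 = 713.40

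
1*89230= 89230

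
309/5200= 309/5200 =0.06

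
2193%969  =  255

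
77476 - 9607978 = -9530502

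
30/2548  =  15/1274 = 0.01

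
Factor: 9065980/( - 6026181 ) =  - 2^2*3^( - 1) * 5^1 * 7^1*11^1 * 29^2*67^ ( - 1)*4283^( - 1)= - 1295140/860883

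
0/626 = 0 = 0.00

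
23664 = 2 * 11832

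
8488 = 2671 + 5817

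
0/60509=0 = 0.00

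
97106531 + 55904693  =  153011224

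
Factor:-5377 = -19^1*283^1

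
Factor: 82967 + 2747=85714=2^1 * 17^1*2521^1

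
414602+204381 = 618983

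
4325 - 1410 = 2915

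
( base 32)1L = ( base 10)53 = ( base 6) 125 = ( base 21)2b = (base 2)110101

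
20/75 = 4/15 = 0.27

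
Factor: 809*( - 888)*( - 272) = 195402624 = 2^7 * 3^1*17^1 *37^1*809^1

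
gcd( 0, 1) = 1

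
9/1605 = 3/535 = 0.01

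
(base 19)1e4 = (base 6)2531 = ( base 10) 631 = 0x277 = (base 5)10011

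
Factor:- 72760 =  - 2^3*5^1*17^1*107^1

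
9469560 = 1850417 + 7619143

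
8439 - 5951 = 2488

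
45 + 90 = 135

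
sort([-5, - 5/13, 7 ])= [ - 5,-5/13,7]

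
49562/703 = 70 + 352/703 = 70.50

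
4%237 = 4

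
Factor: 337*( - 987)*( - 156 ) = 51888564 = 2^2  *  3^2 * 7^1*13^1* 47^1*337^1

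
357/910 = 51/130  =  0.39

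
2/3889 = 2/3889 = 0.00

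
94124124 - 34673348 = 59450776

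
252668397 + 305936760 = 558605157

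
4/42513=4/42513 = 0.00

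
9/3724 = 9/3724 = 0.00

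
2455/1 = 2455 = 2455.00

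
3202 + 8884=12086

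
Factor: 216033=3^1*107^1*673^1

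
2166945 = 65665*33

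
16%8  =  0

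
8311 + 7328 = 15639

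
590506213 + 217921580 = 808427793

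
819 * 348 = 285012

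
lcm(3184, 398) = 3184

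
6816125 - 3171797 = 3644328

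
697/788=697/788= 0.88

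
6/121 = 6/121=0.05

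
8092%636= 460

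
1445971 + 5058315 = 6504286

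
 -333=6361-6694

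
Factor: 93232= 2^4*5827^1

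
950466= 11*86406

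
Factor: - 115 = - 5^1*23^1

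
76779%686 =633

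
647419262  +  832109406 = 1479528668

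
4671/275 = 4671/275 = 16.99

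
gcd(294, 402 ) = 6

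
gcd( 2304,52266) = 6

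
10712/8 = 1339 = 1339.00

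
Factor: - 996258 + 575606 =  - 420652 = -2^2*103^1*1021^1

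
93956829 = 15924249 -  - 78032580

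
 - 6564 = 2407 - 8971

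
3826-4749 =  - 923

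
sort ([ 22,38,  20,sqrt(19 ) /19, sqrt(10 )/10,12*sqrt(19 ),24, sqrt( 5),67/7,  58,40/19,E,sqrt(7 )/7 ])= [sqrt(19 ) /19,sqrt(10)/10,sqrt( 7)/7,40/19,sqrt(5 ),E, 67/7,20,22,24, 38,  12*sqrt(19 ),58 ] 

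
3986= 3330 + 656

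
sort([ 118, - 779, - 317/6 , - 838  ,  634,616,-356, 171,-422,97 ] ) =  [ - 838, - 779,-422, - 356,- 317/6, 97,118,171,616,634 ] 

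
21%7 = 0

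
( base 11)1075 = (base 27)1p9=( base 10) 1413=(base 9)1840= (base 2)10110000101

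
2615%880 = 855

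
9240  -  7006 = 2234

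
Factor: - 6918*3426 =-23701068 =- 2^2*3^2*571^1*1153^1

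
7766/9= 862  +  8/9 = 862.89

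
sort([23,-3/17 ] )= [ - 3/17,23]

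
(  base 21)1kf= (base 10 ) 876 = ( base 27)15c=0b1101101100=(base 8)1554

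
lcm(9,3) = 9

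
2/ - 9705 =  - 1 + 9703/9705 =-0.00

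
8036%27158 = 8036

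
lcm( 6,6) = 6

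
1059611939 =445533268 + 614078671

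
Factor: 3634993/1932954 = 2^(  -  1)*3^(  -  1)*37^( - 1 )*8707^( - 1)*3634993^1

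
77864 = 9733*8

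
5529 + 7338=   12867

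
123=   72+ 51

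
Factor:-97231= - 97231^1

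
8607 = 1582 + 7025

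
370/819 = 370/819= 0.45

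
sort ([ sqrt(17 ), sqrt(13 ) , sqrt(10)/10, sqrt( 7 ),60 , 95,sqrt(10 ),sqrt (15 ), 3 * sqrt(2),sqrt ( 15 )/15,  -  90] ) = [ - 90,sqrt(15)/15,sqrt (10)/10,sqrt(7 ),sqrt( 10),sqrt (13 ),sqrt(15 ),sqrt(17 ),3 *sqrt(  2 ) , 60,95 ] 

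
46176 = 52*888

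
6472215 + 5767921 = 12240136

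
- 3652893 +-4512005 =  - 8164898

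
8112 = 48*169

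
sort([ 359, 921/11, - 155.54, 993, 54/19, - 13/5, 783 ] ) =[ - 155.54,-13/5, 54/19, 921/11,359,783, 993 ] 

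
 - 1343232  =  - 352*3816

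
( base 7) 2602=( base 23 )1jg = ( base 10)982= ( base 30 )12M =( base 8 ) 1726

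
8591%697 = 227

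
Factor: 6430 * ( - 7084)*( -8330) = 2^4*5^2*7^3*11^1*17^1*23^1*643^1 = 379432499600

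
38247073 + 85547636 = 123794709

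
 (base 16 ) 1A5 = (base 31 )DI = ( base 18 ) 157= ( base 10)421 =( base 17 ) 17D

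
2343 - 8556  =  - 6213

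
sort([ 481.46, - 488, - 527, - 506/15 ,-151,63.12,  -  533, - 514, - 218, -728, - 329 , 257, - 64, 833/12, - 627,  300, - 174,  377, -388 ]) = [ - 728,-627, - 533, - 527, - 514, -488, - 388, - 329, - 218,-174,- 151, - 64,  -  506/15, 63.12,833/12, 257,300,377,  481.46] 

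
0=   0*1892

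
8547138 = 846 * 10103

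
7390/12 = 3695/6 = 615.83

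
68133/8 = 68133/8 = 8516.62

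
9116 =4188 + 4928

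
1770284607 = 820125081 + 950159526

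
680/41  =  16 + 24/41 = 16.59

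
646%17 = 0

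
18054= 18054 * 1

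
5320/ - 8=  -665+0/1 =- 665.00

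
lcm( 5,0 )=0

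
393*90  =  35370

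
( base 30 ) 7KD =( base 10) 6913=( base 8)15401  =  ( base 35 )5MI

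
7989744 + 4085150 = 12074894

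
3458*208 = 719264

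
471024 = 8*58878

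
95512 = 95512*1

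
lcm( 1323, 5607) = 117747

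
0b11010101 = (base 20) AD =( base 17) C9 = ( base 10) 213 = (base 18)bf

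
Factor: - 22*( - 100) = 2^3*5^2 * 11^1= 2200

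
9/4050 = 1/450 = 0.00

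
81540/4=20385 = 20385.00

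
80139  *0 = 0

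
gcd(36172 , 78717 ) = 1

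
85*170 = 14450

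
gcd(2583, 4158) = 63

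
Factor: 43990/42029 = 830/793 = 2^1*5^1*13^ ( - 1)*61^(-1)*83^1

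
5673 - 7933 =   -  2260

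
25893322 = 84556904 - 58663582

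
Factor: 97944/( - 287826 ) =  - 2^2* 7^( - 1)*53^1*89^( - 1)= -  212/623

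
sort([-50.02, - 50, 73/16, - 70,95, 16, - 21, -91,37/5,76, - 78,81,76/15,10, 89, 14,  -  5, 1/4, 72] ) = [ - 91, - 78, - 70, - 50.02, - 50,  -  21, - 5,  1/4,73/16,76/15, 37/5, 10, 14,16,72,76,81, 89,95 ]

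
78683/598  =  3421/26  =  131.58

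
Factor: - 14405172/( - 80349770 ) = 7202586/40174885= 2^1*3^1*5^(  -  1)*43^1*27917^1*8034977^ ( - 1)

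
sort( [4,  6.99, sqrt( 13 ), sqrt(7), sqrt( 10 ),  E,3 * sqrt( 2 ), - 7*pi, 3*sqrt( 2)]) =[ - 7* pi,sqrt(7)  ,  E,sqrt( 10),sqrt( 13) , 4,3 * sqrt( 2 ),  3*sqrt( 2 ),  6.99]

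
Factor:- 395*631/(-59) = 249245/59= 5^1*59^( - 1) * 79^1*631^1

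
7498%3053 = 1392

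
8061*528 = 4256208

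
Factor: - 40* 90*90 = - 2^5*3^4*5^3=-324000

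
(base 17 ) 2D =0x2f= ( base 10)47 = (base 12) 3B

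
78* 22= 1716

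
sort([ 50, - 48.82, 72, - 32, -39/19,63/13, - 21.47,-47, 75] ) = [ - 48.82, - 47, - 32, - 21.47,-39/19,63/13,50, 72,  75 ]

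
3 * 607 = 1821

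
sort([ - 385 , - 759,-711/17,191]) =[-759,  -  385,  -  711/17, 191]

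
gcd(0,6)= 6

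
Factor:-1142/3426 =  - 1/3= - 3^( - 1) 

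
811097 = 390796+420301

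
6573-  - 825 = 7398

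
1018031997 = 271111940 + 746920057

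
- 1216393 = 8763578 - 9979971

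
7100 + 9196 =16296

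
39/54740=39/54740 = 0.00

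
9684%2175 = 984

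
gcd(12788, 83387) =1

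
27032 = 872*31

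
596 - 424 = 172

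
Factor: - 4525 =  - 5^2*181^1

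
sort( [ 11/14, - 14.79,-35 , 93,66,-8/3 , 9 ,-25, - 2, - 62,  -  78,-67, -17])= [ - 78,  -  67,-62,  -  35, - 25, - 17,  -  14.79, - 8/3 ,-2 , 11/14,9 , 66, 93]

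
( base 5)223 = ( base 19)36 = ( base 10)63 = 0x3F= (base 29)25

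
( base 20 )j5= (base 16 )181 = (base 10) 385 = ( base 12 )281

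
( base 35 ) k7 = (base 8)1303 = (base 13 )425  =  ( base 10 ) 707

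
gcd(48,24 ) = 24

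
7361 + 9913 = 17274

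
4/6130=2/3065= 0.00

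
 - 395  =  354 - 749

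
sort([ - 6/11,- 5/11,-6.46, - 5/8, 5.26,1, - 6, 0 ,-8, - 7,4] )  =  [ -8,-7,  -  6.46,-6 , - 5/8,-6/11, - 5/11, 0, 1,4, 5.26] 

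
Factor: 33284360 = 2^3 * 5^1*832109^1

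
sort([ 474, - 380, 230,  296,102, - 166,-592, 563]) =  [ -592, - 380, - 166 , 102 , 230, 296, 474,  563 ] 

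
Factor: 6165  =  3^2 * 5^1*137^1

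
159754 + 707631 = 867385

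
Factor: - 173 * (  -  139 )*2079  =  49993713 = 3^3*7^1*11^1*139^1*173^1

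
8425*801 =6748425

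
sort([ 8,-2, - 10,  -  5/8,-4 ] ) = [ - 10, -4, - 2, - 5/8,8 ] 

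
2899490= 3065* 946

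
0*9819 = 0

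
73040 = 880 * 83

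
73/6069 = 73/6069  =  0.01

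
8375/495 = 16  +  91/99 = 16.92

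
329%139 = 51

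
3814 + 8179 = 11993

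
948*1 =948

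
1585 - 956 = 629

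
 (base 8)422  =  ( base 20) de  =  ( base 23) bl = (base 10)274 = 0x112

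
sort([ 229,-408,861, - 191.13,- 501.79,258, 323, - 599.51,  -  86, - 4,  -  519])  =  [ - 599.51,-519, - 501.79 , - 408,  -  191.13, - 86, - 4,229, 258,323,861]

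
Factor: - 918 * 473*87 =-37776618 = - 2^1*3^4*11^1*17^1*29^1*43^1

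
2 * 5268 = 10536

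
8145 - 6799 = 1346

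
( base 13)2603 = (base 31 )5jh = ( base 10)5411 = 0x1523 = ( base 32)593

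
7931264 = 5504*1441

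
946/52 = 473/26 = 18.19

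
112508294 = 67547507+44960787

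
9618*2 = 19236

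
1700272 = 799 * 2128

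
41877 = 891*47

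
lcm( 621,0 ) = 0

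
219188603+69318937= 288507540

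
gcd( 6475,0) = 6475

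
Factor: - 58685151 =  - 3^1*7^1*53^1* 52727^1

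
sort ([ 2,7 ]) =[ 2,7] 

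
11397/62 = 183 + 51/62 = 183.82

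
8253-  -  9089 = 17342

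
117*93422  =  10930374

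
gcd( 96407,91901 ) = 1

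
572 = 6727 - 6155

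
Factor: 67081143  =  3^1 * 22360381^1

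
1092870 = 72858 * 15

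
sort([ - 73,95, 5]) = [ - 73, 5, 95]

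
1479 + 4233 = 5712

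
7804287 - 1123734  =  6680553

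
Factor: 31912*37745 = 2^3* 5^1*3989^1*7549^1 = 1204518440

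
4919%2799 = 2120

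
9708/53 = 9708/53= 183.17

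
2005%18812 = 2005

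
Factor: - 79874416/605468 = - 539692/4091 = - 2^2*4091^(- 1 )*134923^1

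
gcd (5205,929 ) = 1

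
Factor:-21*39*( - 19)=15561 = 3^2*7^1*13^1*19^1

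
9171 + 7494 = 16665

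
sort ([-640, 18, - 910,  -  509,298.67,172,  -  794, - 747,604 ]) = [ - 910, - 794,-747,- 640 ,  -  509,18,  172,298.67, 604]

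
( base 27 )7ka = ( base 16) 1615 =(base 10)5653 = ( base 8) 13025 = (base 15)1A1D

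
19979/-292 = -19979/292 = -68.42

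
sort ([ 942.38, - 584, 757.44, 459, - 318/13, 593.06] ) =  [-584, - 318/13,459,593.06 , 757.44 , 942.38]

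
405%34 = 31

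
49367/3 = 49367/3  =  16455.67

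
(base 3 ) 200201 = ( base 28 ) i1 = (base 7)1321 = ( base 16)1f9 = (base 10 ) 505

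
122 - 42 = 80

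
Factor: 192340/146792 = 815/622 = 2^( -1)*5^1*163^1*311^( - 1)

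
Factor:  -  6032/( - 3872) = 2^(-1)*11^( - 2)*13^1 * 29^1 = 377/242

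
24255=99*245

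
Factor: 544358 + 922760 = 1467118 = 2^1*733559^1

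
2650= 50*53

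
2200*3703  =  8146600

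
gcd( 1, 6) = 1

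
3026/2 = 1513 = 1513.00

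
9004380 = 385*23388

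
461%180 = 101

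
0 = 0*286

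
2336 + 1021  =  3357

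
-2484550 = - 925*2686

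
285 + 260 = 545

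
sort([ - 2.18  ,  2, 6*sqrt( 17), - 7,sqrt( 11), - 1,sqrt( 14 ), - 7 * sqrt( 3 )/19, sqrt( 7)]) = [ - 7, - 2.18, - 1, - 7  *sqrt( 3) /19,2,sqrt(7),sqrt(11 ),sqrt(14),6*sqrt(17)]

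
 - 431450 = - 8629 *50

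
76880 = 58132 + 18748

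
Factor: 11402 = 2^1*5701^1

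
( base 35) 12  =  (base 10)37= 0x25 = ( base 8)45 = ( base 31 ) 16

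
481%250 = 231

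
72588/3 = 24196 = 24196.00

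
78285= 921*85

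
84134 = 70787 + 13347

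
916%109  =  44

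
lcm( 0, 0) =0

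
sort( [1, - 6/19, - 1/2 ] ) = [ - 1/2, - 6/19,1 ] 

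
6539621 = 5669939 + 869682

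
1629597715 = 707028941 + 922568774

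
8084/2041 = 3 + 1961/2041 = 3.96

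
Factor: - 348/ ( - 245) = 2^2*3^1*5^(-1 )*7^( - 2) * 29^1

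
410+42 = 452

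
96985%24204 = 169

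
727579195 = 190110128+537469067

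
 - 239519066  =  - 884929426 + 645410360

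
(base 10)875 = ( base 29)115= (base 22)1HH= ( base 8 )1553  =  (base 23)1f1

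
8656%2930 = 2796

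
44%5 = 4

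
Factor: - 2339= - 2339^1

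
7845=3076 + 4769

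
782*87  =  68034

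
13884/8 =1735 + 1/2 = 1735.50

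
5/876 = 5/876 = 0.01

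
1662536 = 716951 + 945585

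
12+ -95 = -83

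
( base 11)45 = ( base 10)49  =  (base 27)1M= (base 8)61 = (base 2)110001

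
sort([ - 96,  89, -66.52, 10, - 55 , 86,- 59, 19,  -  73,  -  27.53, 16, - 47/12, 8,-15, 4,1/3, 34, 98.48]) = [  -  96,  -  73, - 66.52, - 59, - 55,  -  27.53, - 15,  -  47/12,  1/3, 4,8,10, 16,19, 34, 86, 89, 98.48 ] 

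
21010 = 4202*5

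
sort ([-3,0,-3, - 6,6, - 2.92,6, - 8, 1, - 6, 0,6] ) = [-8, - 6, - 6, - 3,-3,- 2.92,0, 0,1 , 6, 6, 6]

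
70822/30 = 35411/15 = 2360.73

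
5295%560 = 255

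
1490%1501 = 1490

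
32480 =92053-59573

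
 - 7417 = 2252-9669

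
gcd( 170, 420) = 10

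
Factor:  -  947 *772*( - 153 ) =2^2*3^2 * 17^1*193^1*947^1=111855852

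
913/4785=83/435 = 0.19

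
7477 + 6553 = 14030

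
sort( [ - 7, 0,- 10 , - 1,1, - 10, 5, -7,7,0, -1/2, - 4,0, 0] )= [ - 10 ,-10,-7,-7, - 4,-1, -1/2,  0,  0, 0, 0, 1 , 5,7] 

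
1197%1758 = 1197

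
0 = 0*16320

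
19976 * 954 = 19057104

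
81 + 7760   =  7841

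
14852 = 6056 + 8796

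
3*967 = 2901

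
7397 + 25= 7422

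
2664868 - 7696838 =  -5031970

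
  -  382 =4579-4961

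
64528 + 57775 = 122303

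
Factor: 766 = 2^1*383^1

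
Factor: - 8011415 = -5^1*1602283^1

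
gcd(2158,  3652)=166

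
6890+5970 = 12860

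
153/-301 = - 153/301= - 0.51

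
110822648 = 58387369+52435279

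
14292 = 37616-23324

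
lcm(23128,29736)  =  208152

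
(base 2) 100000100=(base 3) 100122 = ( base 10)260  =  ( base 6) 1112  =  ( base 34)7m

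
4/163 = 4/163  =  0.02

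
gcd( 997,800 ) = 1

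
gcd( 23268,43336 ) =4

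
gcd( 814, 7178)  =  74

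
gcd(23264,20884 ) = 4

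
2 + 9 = 11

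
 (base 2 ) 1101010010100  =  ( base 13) 3135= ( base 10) 6804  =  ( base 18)1300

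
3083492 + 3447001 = 6530493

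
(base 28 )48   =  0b1111000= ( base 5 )440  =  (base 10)120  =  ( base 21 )5f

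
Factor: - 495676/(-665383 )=2^2*83^1*317^(-1)*1493^1 *2099^ (-1)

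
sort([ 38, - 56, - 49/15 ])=[-56,-49/15, 38 ] 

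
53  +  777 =830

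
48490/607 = 48490/607 = 79.88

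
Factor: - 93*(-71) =3^1*31^1 *71^1  =  6603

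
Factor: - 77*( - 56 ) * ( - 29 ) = -125048 = -  2^3*7^2*11^1 *29^1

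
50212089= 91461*549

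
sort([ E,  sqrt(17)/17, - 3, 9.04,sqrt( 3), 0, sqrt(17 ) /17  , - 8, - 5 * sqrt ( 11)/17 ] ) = [ - 8,-3, - 5*  sqrt( 11) /17, 0, sqrt(17)/17, sqrt( 17 ) /17, sqrt( 3), E, 9.04]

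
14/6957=14/6957 =0.00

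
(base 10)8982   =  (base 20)1292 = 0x2316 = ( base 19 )15GE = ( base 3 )110022200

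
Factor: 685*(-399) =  - 3^1*5^1*7^1*19^1*137^1= - 273315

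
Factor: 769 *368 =282992 =2^4*23^1*769^1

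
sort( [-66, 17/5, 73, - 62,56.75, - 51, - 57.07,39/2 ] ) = [ - 66, - 62, - 57.07, - 51,  17/5, 39/2,56.75, 73]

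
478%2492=478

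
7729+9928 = 17657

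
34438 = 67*514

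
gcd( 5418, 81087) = 3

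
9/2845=9/2845=0.00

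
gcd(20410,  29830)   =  1570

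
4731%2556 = 2175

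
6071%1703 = 962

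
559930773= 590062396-30131623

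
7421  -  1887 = 5534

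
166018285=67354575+98663710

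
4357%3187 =1170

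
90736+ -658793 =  - 568057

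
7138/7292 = 3569/3646 = 0.98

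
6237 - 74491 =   -  68254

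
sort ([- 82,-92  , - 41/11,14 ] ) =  [ - 92, - 82 ,-41/11, 14] 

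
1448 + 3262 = 4710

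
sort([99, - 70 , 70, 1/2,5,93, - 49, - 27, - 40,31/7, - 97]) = [ - 97,-70,  -  49, - 40, - 27,1/2,31/7,5,70,93, 99]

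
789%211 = 156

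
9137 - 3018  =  6119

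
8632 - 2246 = 6386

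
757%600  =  157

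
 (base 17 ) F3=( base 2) 100000010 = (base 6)1110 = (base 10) 258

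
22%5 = 2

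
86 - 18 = 68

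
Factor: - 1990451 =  - 383^1*5197^1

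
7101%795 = 741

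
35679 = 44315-8636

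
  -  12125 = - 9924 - 2201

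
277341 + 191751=469092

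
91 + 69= 160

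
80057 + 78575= 158632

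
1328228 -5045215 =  - 3716987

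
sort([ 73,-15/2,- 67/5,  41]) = [ - 67/5, - 15/2,41,73 ] 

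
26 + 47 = 73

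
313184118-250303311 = 62880807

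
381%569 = 381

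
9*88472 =796248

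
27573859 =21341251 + 6232608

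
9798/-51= - 193 + 15/17 = -192.12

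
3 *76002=228006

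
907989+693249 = 1601238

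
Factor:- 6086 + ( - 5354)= - 2^4*5^1*11^1*13^1 = -11440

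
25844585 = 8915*2899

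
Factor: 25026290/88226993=2^1*5^1*277^(- 1)*431^(- 1 )  *739^ ( - 1) * 2502629^1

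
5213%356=229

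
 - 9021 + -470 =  - 9491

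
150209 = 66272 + 83937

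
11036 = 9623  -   - 1413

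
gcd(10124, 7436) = 4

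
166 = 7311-7145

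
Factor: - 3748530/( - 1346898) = 5^1 * 7^(  -  1)*32069^(  -  1)*  124951^1 = 624755/224483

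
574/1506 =287/753 = 0.38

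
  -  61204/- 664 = 92 + 29/166 = 92.17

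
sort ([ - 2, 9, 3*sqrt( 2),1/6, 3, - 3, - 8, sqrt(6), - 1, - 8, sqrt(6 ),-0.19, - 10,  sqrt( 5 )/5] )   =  [ - 10, - 8,-8, -3, - 2, -1, - 0.19,  1/6,sqrt( 5 )/5,  sqrt( 6 ),  sqrt(6 ),3, 3 * sqrt(2 ), 9 ]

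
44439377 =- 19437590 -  - 63876967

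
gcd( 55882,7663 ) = 1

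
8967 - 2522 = 6445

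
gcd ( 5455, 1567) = 1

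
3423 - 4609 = -1186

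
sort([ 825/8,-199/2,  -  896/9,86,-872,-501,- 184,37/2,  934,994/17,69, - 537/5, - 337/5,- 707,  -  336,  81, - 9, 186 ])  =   [ - 872, - 707,  -  501, -336,-184, -537/5 , - 896/9, - 199/2,- 337/5, - 9,37/2,994/17,69,  81, 86,825/8,186, 934]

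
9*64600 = 581400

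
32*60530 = 1936960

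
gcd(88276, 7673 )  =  1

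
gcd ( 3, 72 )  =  3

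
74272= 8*9284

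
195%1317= 195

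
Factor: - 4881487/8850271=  - 13^1* 113^1*3323^1*8850271^( -1)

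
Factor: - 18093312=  - 2^8*3^2*7853^1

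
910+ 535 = 1445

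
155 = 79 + 76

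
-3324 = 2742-6066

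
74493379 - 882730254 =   -  808236875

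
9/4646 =9/4646 = 0.00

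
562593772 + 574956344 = 1137550116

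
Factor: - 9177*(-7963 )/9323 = 3^1*7^1*19^1*23^1*7963^1*9323^( - 1 ) = 73076451/9323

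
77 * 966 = 74382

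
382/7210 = 191/3605  =  0.05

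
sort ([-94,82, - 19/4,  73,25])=[  -  94 ,-19/4, 25,73,  82 ] 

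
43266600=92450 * 468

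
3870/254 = 15+30/127 = 15.24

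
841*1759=1479319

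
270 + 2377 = 2647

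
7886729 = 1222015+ 6664714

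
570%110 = 20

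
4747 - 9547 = - 4800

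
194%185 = 9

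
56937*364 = 20725068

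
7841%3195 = 1451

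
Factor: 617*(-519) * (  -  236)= 2^2*3^1*59^1*173^1* 617^1 =75572628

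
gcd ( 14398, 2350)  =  2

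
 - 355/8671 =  - 1 + 8316/8671 = -0.04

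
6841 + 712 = 7553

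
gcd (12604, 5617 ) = 137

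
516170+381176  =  897346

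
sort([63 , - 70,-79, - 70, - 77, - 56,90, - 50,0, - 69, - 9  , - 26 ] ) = [ - 79, - 77, - 70, -70, - 69, - 56, - 50, - 26, - 9, 0, 63,90]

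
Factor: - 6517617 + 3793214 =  - 2724403 = - 11^1*17^2*857^1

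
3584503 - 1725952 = 1858551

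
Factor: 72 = 2^3*3^2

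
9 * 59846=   538614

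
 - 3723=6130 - 9853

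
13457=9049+4408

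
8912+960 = 9872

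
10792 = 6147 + 4645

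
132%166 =132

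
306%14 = 12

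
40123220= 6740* 5953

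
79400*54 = 4287600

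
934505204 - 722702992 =211802212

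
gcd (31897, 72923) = 1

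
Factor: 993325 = 5^2*39733^1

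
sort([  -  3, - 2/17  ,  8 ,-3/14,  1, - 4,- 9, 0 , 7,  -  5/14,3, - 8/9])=[  -  9, - 4, - 3, - 8/9,-5/14 , - 3/14 , -2/17, 0, 1, 3,7, 8]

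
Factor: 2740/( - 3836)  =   - 5^1*7^ ( - 1) = - 5/7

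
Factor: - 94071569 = -94071569^1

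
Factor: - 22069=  - 29^1*761^1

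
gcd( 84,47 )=1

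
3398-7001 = - 3603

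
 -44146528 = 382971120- 427117648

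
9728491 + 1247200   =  10975691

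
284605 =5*56921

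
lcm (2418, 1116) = 14508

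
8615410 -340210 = 8275200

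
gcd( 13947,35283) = 3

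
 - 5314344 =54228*( - 98 )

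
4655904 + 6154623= 10810527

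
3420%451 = 263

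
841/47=17 + 42/47 = 17.89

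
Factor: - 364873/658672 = -2^(  -  4) * 7^( - 1 )*5881^( - 1) * 364873^1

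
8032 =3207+4825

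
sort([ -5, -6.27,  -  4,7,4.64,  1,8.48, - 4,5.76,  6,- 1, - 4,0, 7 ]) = [ - 6.27 , - 5, - 4,-4, - 4,-1,  0, 1,4.64, 5.76,6, 7,7, 8.48]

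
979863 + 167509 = 1147372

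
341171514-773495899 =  - 432324385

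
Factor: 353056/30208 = 2^( - 4)*11^1*17^1 =187/16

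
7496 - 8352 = -856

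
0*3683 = 0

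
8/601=8/601=0.01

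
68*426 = 28968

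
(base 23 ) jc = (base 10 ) 449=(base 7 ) 1211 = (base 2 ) 111000001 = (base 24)ih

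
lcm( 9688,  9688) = 9688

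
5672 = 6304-632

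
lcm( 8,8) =8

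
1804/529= 3 + 217/529 = 3.41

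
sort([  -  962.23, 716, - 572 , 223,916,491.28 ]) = [ - 962.23, - 572, 223, 491.28, 716, 916 ] 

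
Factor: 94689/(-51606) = - 10521/5734 =- 2^(-1)*3^2*7^1* 47^( - 1) * 61^( - 1)*167^1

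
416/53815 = 416/53815 = 0.01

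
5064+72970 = 78034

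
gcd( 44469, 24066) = 9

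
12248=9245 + 3003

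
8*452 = 3616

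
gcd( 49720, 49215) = 5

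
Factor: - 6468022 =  - 2^1 * 11^1*294001^1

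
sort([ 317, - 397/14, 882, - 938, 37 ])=[ - 938,-397/14, 37,317,882 ] 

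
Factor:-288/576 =-2^(-1) = - 1/2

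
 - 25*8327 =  - 208175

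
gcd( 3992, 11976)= 3992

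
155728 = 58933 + 96795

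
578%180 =38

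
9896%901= 886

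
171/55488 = 57/18496 = 0.00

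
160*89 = 14240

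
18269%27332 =18269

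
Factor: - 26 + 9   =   - 17^1 = - 17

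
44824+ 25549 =70373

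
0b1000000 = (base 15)44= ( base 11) 59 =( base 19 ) 37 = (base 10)64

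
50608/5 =50608/5 = 10121.60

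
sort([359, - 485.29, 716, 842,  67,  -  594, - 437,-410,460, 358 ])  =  [ - 594, - 485.29,-437, - 410,67, 358, 359, 460,716,842]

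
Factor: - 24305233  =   - 24305233^1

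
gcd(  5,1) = 1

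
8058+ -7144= 914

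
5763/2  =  2881 + 1/2=2881.50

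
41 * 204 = 8364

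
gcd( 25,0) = 25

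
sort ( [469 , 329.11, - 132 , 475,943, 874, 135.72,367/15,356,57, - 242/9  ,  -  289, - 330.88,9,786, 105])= [ - 330.88, - 289 ,  -  132, - 242/9,9, 367/15,57,105,135.72 , 329.11,356,469, 475,786, 874, 943 ]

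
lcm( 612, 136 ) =1224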